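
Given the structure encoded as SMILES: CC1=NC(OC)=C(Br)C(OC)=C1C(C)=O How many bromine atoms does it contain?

1

Scan the SMILES for Br atoms (remember two-letter symbols like Cl and Br are single atoms).
Bromine count: 1.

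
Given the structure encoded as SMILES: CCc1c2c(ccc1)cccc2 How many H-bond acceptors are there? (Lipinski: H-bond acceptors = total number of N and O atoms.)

N atoms: 0; O atoms: 0.
Lipinski HBA = 0 + 0 = 0.

0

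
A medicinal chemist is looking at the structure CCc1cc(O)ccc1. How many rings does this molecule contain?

1

In SMILES, each pair of matching ring-closure digits denotes one ring-closing bond; the number of such bonds equals the number of independent rings.
Ring-closure bonds here: 1.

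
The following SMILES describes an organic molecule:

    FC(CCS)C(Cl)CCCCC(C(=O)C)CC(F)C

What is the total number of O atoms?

Scan the SMILES for O atoms (remember two-letter symbols like Cl and Br are single atoms).
Oxygen count: 1.

1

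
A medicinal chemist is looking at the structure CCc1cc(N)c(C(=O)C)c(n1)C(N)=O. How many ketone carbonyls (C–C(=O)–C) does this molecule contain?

1

The ketone motif appears at heavy-atom position 8 in the SMILES.
Other groups present: 1 amide, 1 primary amine.
Ketone count: 1.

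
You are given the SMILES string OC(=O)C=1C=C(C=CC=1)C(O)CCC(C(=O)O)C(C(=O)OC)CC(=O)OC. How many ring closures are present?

In SMILES, each pair of matching ring-closure digits denotes one ring-closing bond; the number of such bonds equals the number of independent rings.
Ring-closure bonds here: 1.

1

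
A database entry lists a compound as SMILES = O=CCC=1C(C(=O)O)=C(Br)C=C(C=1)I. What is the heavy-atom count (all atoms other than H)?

14

Every atom symbol written in the SMILES (organic subset) is one heavy atom; implicit H are not written.
Heavy atoms by element → Br:1, C:9, I:1, O:3.
Total: 14.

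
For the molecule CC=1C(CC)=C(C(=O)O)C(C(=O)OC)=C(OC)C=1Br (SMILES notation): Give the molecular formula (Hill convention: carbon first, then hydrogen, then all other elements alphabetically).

C13H15BrO5

Walk through each heavy atom and fill implicit hydrogens from standard valence (C 4, N 3, O 2, S 2, halogen 1):
  atom 1: C, bond orders sum to 1 (valence 4) → 3 H
  atom 2: C, bond orders sum to 4 (valence 4) → 0 H
  atom 3: C, bond orders sum to 4 (valence 4) → 0 H
  atom 4: C, bond orders sum to 2 (valence 4) → 2 H
  atom 5: C, bond orders sum to 1 (valence 4) → 3 H
  atom 6: C, bond orders sum to 4 (valence 4) → 0 H
  atom 7: C, bond orders sum to 4 (valence 4) → 0 H
  atom 8: O, bond orders sum to 2 (valence 2) → 0 H
  atom 9: O, bond orders sum to 1 (valence 2) → 1 H
  atom 10: C, bond orders sum to 4 (valence 4) → 0 H
  atom 11: C, bond orders sum to 4 (valence 4) → 0 H
  atom 12: O, bond orders sum to 2 (valence 2) → 0 H
  atom 13: O, bond orders sum to 2 (valence 2) → 0 H
  atom 14: C, bond orders sum to 1 (valence 4) → 3 H
  atom 15: C, bond orders sum to 4 (valence 4) → 0 H
  atom 16: O, bond orders sum to 2 (valence 2) → 0 H
  atom 17: C, bond orders sum to 1 (valence 4) → 3 H
  atom 18: C, bond orders sum to 4 (valence 4) → 0 H
  atom 19: Br (halogen, monovalent) → 0 H
Totals → C:13, H:15, Br:1, O:5.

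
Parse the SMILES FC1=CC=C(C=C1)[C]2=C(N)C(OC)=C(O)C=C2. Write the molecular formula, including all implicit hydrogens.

C13H12FNO2

Walk through each heavy atom and fill implicit hydrogens from standard valence (C 4, N 3, O 2, S 2, halogen 1):
  atom 1: F (halogen, monovalent) → 0 H
  atom 2: C, bond orders sum to 4 (valence 4) → 0 H
  atom 3: C, bond orders sum to 3 (valence 4) → 1 H
  atom 4: C, bond orders sum to 3 (valence 4) → 1 H
  atom 5: C, bond orders sum to 4 (valence 4) → 0 H
  atom 6: C, bond orders sum to 3 (valence 4) → 1 H
  atom 7: C, bond orders sum to 3 (valence 4) → 1 H
  atom 8: C with explicit H count 0
  atom 9: C, bond orders sum to 4 (valence 4) → 0 H
  atom 10: N, bond orders sum to 1 (valence 3) → 2 H
  atom 11: C, bond orders sum to 4 (valence 4) → 0 H
  atom 12: O, bond orders sum to 2 (valence 2) → 0 H
  atom 13: C, bond orders sum to 1 (valence 4) → 3 H
  atom 14: C, bond orders sum to 4 (valence 4) → 0 H
  atom 15: O, bond orders sum to 1 (valence 2) → 1 H
  atom 16: C, bond orders sum to 3 (valence 4) → 1 H
  atom 17: C, bond orders sum to 3 (valence 4) → 1 H
Totals → C:13, H:12, F:1, N:1, O:2.
In Hill order: C13H12FNO2.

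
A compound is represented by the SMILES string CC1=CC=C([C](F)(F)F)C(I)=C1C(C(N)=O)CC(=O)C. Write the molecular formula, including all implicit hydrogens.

C13H13F3INO2

Walk through each heavy atom and fill implicit hydrogens from standard valence (C 4, N 3, O 2, S 2, halogen 1):
  atom 1: C, bond orders sum to 1 (valence 4) → 3 H
  atom 2: C, bond orders sum to 4 (valence 4) → 0 H
  atom 3: C, bond orders sum to 3 (valence 4) → 1 H
  atom 4: C, bond orders sum to 3 (valence 4) → 1 H
  atom 5: C, bond orders sum to 4 (valence 4) → 0 H
  atom 6: C with explicit H count 0
  atom 7: F (halogen, monovalent) → 0 H
  atom 8: F (halogen, monovalent) → 0 H
  atom 9: F (halogen, monovalent) → 0 H
  atom 10: C, bond orders sum to 4 (valence 4) → 0 H
  atom 11: I (halogen, monovalent) → 0 H
  atom 12: C, bond orders sum to 4 (valence 4) → 0 H
  atom 13: C, bond orders sum to 3 (valence 4) → 1 H
  atom 14: C, bond orders sum to 4 (valence 4) → 0 H
  atom 15: N, bond orders sum to 1 (valence 3) → 2 H
  atom 16: O, bond orders sum to 2 (valence 2) → 0 H
  atom 17: C, bond orders sum to 2 (valence 4) → 2 H
  atom 18: C, bond orders sum to 4 (valence 4) → 0 H
  atom 19: O, bond orders sum to 2 (valence 2) → 0 H
  atom 20: C, bond orders sum to 1 (valence 4) → 3 H
Totals → C:13, H:13, F:3, I:1, N:1, O:2.
In Hill order: C13H13F3INO2.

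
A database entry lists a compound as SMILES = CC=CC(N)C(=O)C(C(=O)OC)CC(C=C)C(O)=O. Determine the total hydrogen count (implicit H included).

Walk through each heavy atom and fill implicit hydrogens from standard valence (C 4, N 3, O 2, S 2, halogen 1):
  atom 1: C, bond orders sum to 1 (valence 4) → 3 H
  atom 2: C, bond orders sum to 3 (valence 4) → 1 H
  atom 3: C, bond orders sum to 3 (valence 4) → 1 H
  atom 4: C, bond orders sum to 3 (valence 4) → 1 H
  atom 5: N, bond orders sum to 1 (valence 3) → 2 H
  atom 6: C, bond orders sum to 4 (valence 4) → 0 H
  atom 7: O, bond orders sum to 2 (valence 2) → 0 H
  atom 8: C, bond orders sum to 3 (valence 4) → 1 H
  atom 9: C, bond orders sum to 4 (valence 4) → 0 H
  atom 10: O, bond orders sum to 2 (valence 2) → 0 H
  atom 11: O, bond orders sum to 2 (valence 2) → 0 H
  atom 12: C, bond orders sum to 1 (valence 4) → 3 H
  atom 13: C, bond orders sum to 2 (valence 4) → 2 H
  atom 14: C, bond orders sum to 3 (valence 4) → 1 H
  atom 15: C, bond orders sum to 3 (valence 4) → 1 H
  atom 16: C, bond orders sum to 2 (valence 4) → 2 H
  atom 17: C, bond orders sum to 4 (valence 4) → 0 H
  atom 18: O, bond orders sum to 1 (valence 2) → 1 H
  atom 19: O, bond orders sum to 2 (valence 2) → 0 H
Total hydrogens: 19.

19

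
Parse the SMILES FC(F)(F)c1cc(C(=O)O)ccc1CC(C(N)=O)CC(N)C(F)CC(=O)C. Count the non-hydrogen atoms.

Every atom symbol written in the SMILES (organic subset) is one heavy atom; implicit H are not written.
Heavy atoms by element → C:17, F:4, N:2, O:4.
Total: 27.

27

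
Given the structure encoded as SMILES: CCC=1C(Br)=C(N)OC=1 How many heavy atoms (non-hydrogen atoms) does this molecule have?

9

Every atom symbol written in the SMILES (organic subset) is one heavy atom; implicit H are not written.
Heavy atoms by element → Br:1, C:6, N:1, O:1.
Total: 9.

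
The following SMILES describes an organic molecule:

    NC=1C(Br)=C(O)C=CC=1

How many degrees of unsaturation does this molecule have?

4

Molecular formula: C6H6BrNO.
DoU = (2C + 2 + N − H − X) / 2, where X is the halogen count and O/S are ignored.
    = (2·6 + 2 + 1 − 6 − 1) / 2 = 8 / 2 = 4.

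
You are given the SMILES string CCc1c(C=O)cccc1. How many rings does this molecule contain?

In SMILES, each pair of matching ring-closure digits denotes one ring-closing bond; the number of such bonds equals the number of independent rings.
Ring-closure bonds here: 1.

1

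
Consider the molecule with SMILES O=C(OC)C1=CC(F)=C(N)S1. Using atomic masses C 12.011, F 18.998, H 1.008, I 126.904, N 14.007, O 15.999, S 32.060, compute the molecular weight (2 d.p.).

First, the molecular formula is C6H6FNO2S (counting implicit H from valence).
  C: 6 × 12.011 = 72.066
  F: 1 × 18.998 = 18.998
  H: 6 × 1.008 = 6.048
  N: 1 × 14.007 = 14.007
  O: 2 × 15.999 = 31.998
  S: 1 × 32.060 = 32.060
Sum: 6×12.011 + 1×18.998 + 6×1.008 + 1×14.007 + 2×15.999 + 1×32.060 = 175.177 → 175.18 g/mol.

175.18 g/mol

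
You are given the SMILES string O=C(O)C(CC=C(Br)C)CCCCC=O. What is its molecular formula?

C11H17BrO3

Walk through each heavy atom and fill implicit hydrogens from standard valence (C 4, N 3, O 2, S 2, halogen 1):
  atom 1: O, bond orders sum to 2 (valence 2) → 0 H
  atom 2: C, bond orders sum to 4 (valence 4) → 0 H
  atom 3: O, bond orders sum to 1 (valence 2) → 1 H
  atom 4: C, bond orders sum to 3 (valence 4) → 1 H
  atom 5: C, bond orders sum to 2 (valence 4) → 2 H
  atom 6: C, bond orders sum to 3 (valence 4) → 1 H
  atom 7: C, bond orders sum to 4 (valence 4) → 0 H
  atom 8: Br (halogen, monovalent) → 0 H
  atom 9: C, bond orders sum to 1 (valence 4) → 3 H
  atom 10: C, bond orders sum to 2 (valence 4) → 2 H
  atom 11: C, bond orders sum to 2 (valence 4) → 2 H
  atom 12: C, bond orders sum to 2 (valence 4) → 2 H
  atom 13: C, bond orders sum to 2 (valence 4) → 2 H
  atom 14: C, bond orders sum to 3 (valence 4) → 1 H
  atom 15: O, bond orders sum to 2 (valence 2) → 0 H
Totals → C:11, H:17, Br:1, O:3.
In Hill order: C11H17BrO3.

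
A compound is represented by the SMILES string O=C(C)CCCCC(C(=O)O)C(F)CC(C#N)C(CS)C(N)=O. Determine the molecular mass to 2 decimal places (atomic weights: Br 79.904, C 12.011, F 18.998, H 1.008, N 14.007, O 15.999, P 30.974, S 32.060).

First, the molecular formula is C15H23FN2O4S (counting implicit H from valence).
  C: 15 × 12.011 = 180.165
  F: 1 × 18.998 = 18.998
  H: 23 × 1.008 = 23.184
  N: 2 × 14.007 = 28.014
  O: 4 × 15.999 = 63.996
  S: 1 × 32.060 = 32.060
Sum: 15×12.011 + 1×18.998 + 23×1.008 + 2×14.007 + 4×15.999 + 1×32.060 = 346.417 → 346.42 g/mol.

346.42 g/mol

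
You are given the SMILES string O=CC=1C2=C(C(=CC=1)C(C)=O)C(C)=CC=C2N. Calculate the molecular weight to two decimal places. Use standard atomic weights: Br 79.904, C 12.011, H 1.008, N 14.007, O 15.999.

First, the molecular formula is C14H13NO2 (counting implicit H from valence).
  C: 14 × 12.011 = 168.154
  H: 13 × 1.008 = 13.104
  N: 1 × 14.007 = 14.007
  O: 2 × 15.999 = 31.998
Sum: 14×12.011 + 13×1.008 + 1×14.007 + 2×15.999 = 227.263 → 227.26 g/mol.

227.26 g/mol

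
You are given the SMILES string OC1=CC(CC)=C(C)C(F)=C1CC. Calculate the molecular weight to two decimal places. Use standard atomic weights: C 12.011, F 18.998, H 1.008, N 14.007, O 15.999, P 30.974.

182.24 g/mol

First, the molecular formula is C11H15FO (counting implicit H from valence).
  C: 11 × 12.011 = 132.121
  F: 1 × 18.998 = 18.998
  H: 15 × 1.008 = 15.120
  O: 1 × 15.999 = 15.999
Sum: 11×12.011 + 1×18.998 + 15×1.008 + 1×15.999 = 182.238 → 182.24 g/mol.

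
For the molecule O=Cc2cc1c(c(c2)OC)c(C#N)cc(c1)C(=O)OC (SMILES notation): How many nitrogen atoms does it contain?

Scan the SMILES for N atoms (remember two-letter symbols like Cl and Br are single atoms).
Nitrogen count: 1.

1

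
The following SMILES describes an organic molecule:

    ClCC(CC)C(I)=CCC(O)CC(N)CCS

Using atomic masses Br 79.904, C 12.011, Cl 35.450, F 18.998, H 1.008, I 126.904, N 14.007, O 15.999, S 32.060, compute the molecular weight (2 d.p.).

First, the molecular formula is C12H23ClINOS (counting implicit H from valence).
  C: 12 × 12.011 = 144.132
  Cl: 1 × 35.450 = 35.450
  H: 23 × 1.008 = 23.184
  I: 1 × 126.904 = 126.904
  N: 1 × 14.007 = 14.007
  O: 1 × 15.999 = 15.999
  S: 1 × 32.060 = 32.060
Sum: 12×12.011 + 1×35.450 + 23×1.008 + 1×126.904 + 1×14.007 + 1×15.999 + 1×32.060 = 391.736 → 391.74 g/mol.

391.74 g/mol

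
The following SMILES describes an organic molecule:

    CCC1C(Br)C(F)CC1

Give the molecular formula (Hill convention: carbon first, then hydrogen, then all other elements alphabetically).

Walk through each heavy atom and fill implicit hydrogens from standard valence (C 4, N 3, O 2, S 2, halogen 1):
  atom 1: C, bond orders sum to 1 (valence 4) → 3 H
  atom 2: C, bond orders sum to 2 (valence 4) → 2 H
  atom 3: C, bond orders sum to 3 (valence 4) → 1 H
  atom 4: C, bond orders sum to 3 (valence 4) → 1 H
  atom 5: Br (halogen, monovalent) → 0 H
  atom 6: C, bond orders sum to 3 (valence 4) → 1 H
  atom 7: F (halogen, monovalent) → 0 H
  atom 8: C, bond orders sum to 2 (valence 4) → 2 H
  atom 9: C, bond orders sum to 2 (valence 4) → 2 H
Totals → C:7, H:12, Br:1, F:1.

C7H12BrF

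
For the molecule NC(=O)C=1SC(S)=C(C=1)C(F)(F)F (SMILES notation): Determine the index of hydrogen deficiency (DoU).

Molecular formula: C6H4F3NOS2.
DoU = (2C + 2 + N − H − X) / 2, where X is the halogen count and O/S are ignored.
    = (2·6 + 2 + 1 − 4 − 3) / 2 = 8 / 2 = 4.

4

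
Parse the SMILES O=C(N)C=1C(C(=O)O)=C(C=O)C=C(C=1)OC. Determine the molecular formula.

C10H9NO5

Walk through each heavy atom and fill implicit hydrogens from standard valence (C 4, N 3, O 2, S 2, halogen 1):
  atom 1: O, bond orders sum to 2 (valence 2) → 0 H
  atom 2: C, bond orders sum to 4 (valence 4) → 0 H
  atom 3: N, bond orders sum to 1 (valence 3) → 2 H
  atom 4: C, bond orders sum to 4 (valence 4) → 0 H
  atom 5: C, bond orders sum to 4 (valence 4) → 0 H
  atom 6: C, bond orders sum to 4 (valence 4) → 0 H
  atom 7: O, bond orders sum to 2 (valence 2) → 0 H
  atom 8: O, bond orders sum to 1 (valence 2) → 1 H
  atom 9: C, bond orders sum to 4 (valence 4) → 0 H
  atom 10: C, bond orders sum to 3 (valence 4) → 1 H
  atom 11: O, bond orders sum to 2 (valence 2) → 0 H
  atom 12: C, bond orders sum to 3 (valence 4) → 1 H
  atom 13: C, bond orders sum to 4 (valence 4) → 0 H
  atom 14: C, bond orders sum to 3 (valence 4) → 1 H
  atom 15: O, bond orders sum to 2 (valence 2) → 0 H
  atom 16: C, bond orders sum to 1 (valence 4) → 3 H
Totals → C:10, H:9, N:1, O:5.
In Hill order: C10H9NO5.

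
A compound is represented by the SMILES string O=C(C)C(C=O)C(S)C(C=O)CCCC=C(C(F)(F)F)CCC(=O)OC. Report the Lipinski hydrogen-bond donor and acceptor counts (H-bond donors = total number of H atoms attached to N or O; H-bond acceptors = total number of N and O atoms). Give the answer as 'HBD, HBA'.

Donors: find every N or O and count the H atoms it carries.
  atom 1 (O): bond orders sum to 2 → 0 H
  atom 6 (O): bond orders sum to 2 → 0 H
  atom 11 (O): bond orders sum to 2 → 0 H
  atom 24 (O): bond orders sum to 2 → 0 H
  atom 25 (O): bond orders sum to 2 → 0 H
Lipinski HBD = 0.
Acceptors: N atoms = 0, O atoms = 5 → HBA = 5.

0, 5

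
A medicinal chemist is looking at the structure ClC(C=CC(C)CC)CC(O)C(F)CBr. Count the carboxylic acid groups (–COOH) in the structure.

Scan the SMILES for the carboxylic acid motif — none present.
Groups that are present: 1 alkene, 1 hydroxyl.

0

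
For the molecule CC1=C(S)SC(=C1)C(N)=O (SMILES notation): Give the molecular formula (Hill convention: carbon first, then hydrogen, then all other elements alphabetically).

Walk through each heavy atom and fill implicit hydrogens from standard valence (C 4, N 3, O 2, S 2, halogen 1):
  atom 1: C, bond orders sum to 1 (valence 4) → 3 H
  atom 2: C, bond orders sum to 4 (valence 4) → 0 H
  atom 3: C, bond orders sum to 4 (valence 4) → 0 H
  atom 4: S, bond orders sum to 1 (valence 2) → 1 H
  atom 5: S, bond orders sum to 2 (valence 2) → 0 H
  atom 6: C, bond orders sum to 4 (valence 4) → 0 H
  atom 7: C, bond orders sum to 3 (valence 4) → 1 H
  atom 8: C, bond orders sum to 4 (valence 4) → 0 H
  atom 9: N, bond orders sum to 1 (valence 3) → 2 H
  atom 10: O, bond orders sum to 2 (valence 2) → 0 H
Totals → C:6, H:7, N:1, O:1, S:2.

C6H7NOS2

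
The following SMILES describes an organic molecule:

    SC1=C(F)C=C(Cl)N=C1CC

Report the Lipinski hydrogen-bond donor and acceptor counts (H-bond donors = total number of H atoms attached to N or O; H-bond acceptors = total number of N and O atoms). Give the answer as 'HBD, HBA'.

Donors: find every N or O and count the H atoms it carries.
  atom 8 (N): bond orders sum to 3 → 0 H
Lipinski HBD = 0.
Acceptors: N atoms = 1, O atoms = 0 → HBA = 1.

0, 1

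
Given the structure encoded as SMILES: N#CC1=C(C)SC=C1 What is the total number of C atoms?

Count every carbon token in the SMILES (each C, including those in ring-closure positions and inside branches).
Carbon count: 6.

6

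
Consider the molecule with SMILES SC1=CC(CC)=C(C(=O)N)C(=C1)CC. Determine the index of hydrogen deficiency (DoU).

5

Molecular formula: C11H15NOS.
DoU = (2C + 2 + N − H − X) / 2, where X is the halogen count and O/S are ignored.
    = (2·11 + 2 + 1 − 15 − 0) / 2 = 10 / 2 = 5.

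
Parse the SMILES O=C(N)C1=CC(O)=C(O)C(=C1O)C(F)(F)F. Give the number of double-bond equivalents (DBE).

Molecular formula: C8H6F3NO4.
DoU = (2C + 2 + N − H − X) / 2, where X is the halogen count and O/S are ignored.
    = (2·8 + 2 + 1 − 6 − 3) / 2 = 10 / 2 = 5.

5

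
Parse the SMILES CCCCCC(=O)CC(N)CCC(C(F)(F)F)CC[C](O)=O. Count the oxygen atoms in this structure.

3

Scan the SMILES for O atoms (remember two-letter symbols like Cl and Br are single atoms).
Oxygen count: 3.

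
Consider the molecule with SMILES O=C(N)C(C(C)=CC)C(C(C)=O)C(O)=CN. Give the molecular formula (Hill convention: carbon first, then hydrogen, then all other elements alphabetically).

Walk through each heavy atom and fill implicit hydrogens from standard valence (C 4, N 3, O 2, S 2, halogen 1):
  atom 1: O, bond orders sum to 2 (valence 2) → 0 H
  atom 2: C, bond orders sum to 4 (valence 4) → 0 H
  atom 3: N, bond orders sum to 1 (valence 3) → 2 H
  atom 4: C, bond orders sum to 3 (valence 4) → 1 H
  atom 5: C, bond orders sum to 4 (valence 4) → 0 H
  atom 6: C, bond orders sum to 1 (valence 4) → 3 H
  atom 7: C, bond orders sum to 3 (valence 4) → 1 H
  atom 8: C, bond orders sum to 1 (valence 4) → 3 H
  atom 9: C, bond orders sum to 3 (valence 4) → 1 H
  atom 10: C, bond orders sum to 4 (valence 4) → 0 H
  atom 11: C, bond orders sum to 1 (valence 4) → 3 H
  atom 12: O, bond orders sum to 2 (valence 2) → 0 H
  atom 13: C, bond orders sum to 4 (valence 4) → 0 H
  atom 14: O, bond orders sum to 1 (valence 2) → 1 H
  atom 15: C, bond orders sum to 3 (valence 4) → 1 H
  atom 16: N, bond orders sum to 1 (valence 3) → 2 H
Totals → C:11, H:18, N:2, O:3.

C11H18N2O3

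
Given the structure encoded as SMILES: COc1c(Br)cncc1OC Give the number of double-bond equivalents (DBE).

4

Molecular formula: C7H8BrNO2.
DoU = (2C + 2 + N − H − X) / 2, where X is the halogen count and O/S are ignored.
    = (2·7 + 2 + 1 − 8 − 1) / 2 = 8 / 2 = 4.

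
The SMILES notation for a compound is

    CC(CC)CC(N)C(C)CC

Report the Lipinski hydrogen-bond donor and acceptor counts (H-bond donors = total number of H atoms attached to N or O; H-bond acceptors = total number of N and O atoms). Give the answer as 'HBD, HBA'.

2, 1

Donors: find every N or O and count the H atoms it carries.
  atom 7 (N): bond orders sum to 1 → 2 H
Lipinski HBD = 2.
Acceptors: N atoms = 1, O atoms = 0 → HBA = 1.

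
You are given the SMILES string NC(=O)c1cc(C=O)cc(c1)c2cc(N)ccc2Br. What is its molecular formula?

C14H11BrN2O2

Walk through each heavy atom and fill implicit hydrogens from standard valence (C 4, N 3, O 2, S 2, halogen 1); for lowercase aromatic atoms, an aromatic c carries 1 H when it has two neighbours and 0 H with three, and aromatic n carries 0 H:
  atom 1: N, bond orders sum to 1 (valence 3) → 2 H
  atom 2: C, bond orders sum to 4 (valence 4) → 0 H
  atom 3: O, bond orders sum to 2 (valence 2) → 0 H
  atom 4: aromatic c, 3 neighbours → 0 H
  atom 5: aromatic c, 2 neighbours → 1 H
  atom 6: aromatic c, 3 neighbours → 0 H
  atom 7: C, bond orders sum to 3 (valence 4) → 1 H
  atom 8: O, bond orders sum to 2 (valence 2) → 0 H
  atom 9: aromatic c, 2 neighbours → 1 H
  atom 10: aromatic c, 3 neighbours → 0 H
  atom 11: aromatic c, 2 neighbours → 1 H
  atom 12: aromatic c, 3 neighbours → 0 H
  atom 13: aromatic c, 2 neighbours → 1 H
  atom 14: aromatic c, 3 neighbours → 0 H
  atom 15: N, bond orders sum to 1 (valence 3) → 2 H
  atom 16: aromatic c, 2 neighbours → 1 H
  atom 17: aromatic c, 2 neighbours → 1 H
  atom 18: aromatic c, 3 neighbours → 0 H
  atom 19: Br (halogen, monovalent) → 0 H
Totals → C:14, H:11, Br:1, N:2, O:2.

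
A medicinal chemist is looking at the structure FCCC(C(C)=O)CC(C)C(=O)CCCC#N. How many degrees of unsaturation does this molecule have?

4

Degree of unsaturation = (number of rings) + (number of π bonds).
Ring closures in the SMILES: 0.
π bonds: 2 double bonds (each 1 DoU), 1 triple bond (each 2 DoU) → 4 DoU from unsaturation.
Total DoU = 0 + 4 = 4.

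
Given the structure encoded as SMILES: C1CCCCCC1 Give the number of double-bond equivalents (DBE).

Molecular formula: C7H14.
DoU = (2C + 2 + N − H − X) / 2, where X is the halogen count and O/S are ignored.
    = (2·7 + 2 + 0 − 14 − 0) / 2 = 2 / 2 = 1.

1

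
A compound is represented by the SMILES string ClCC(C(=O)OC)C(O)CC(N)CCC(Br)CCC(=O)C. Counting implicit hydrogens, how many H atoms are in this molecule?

Walk through each heavy atom and fill implicit hydrogens from standard valence (C 4, N 3, O 2, S 2, halogen 1):
  atom 1: Cl (halogen, monovalent) → 0 H
  atom 2: C, bond orders sum to 2 (valence 4) → 2 H
  atom 3: C, bond orders sum to 3 (valence 4) → 1 H
  atom 4: C, bond orders sum to 4 (valence 4) → 0 H
  atom 5: O, bond orders sum to 2 (valence 2) → 0 H
  atom 6: O, bond orders sum to 2 (valence 2) → 0 H
  atom 7: C, bond orders sum to 1 (valence 4) → 3 H
  atom 8: C, bond orders sum to 3 (valence 4) → 1 H
  atom 9: O, bond orders sum to 1 (valence 2) → 1 H
  atom 10: C, bond orders sum to 2 (valence 4) → 2 H
  atom 11: C, bond orders sum to 3 (valence 4) → 1 H
  atom 12: N, bond orders sum to 1 (valence 3) → 2 H
  atom 13: C, bond orders sum to 2 (valence 4) → 2 H
  atom 14: C, bond orders sum to 2 (valence 4) → 2 H
  atom 15: C, bond orders sum to 3 (valence 4) → 1 H
  atom 16: Br (halogen, monovalent) → 0 H
  atom 17: C, bond orders sum to 2 (valence 4) → 2 H
  atom 18: C, bond orders sum to 2 (valence 4) → 2 H
  atom 19: C, bond orders sum to 4 (valence 4) → 0 H
  atom 20: O, bond orders sum to 2 (valence 2) → 0 H
  atom 21: C, bond orders sum to 1 (valence 4) → 3 H
Total hydrogens: 25.

25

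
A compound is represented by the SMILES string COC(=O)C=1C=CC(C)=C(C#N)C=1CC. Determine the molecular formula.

Walk through each heavy atom and fill implicit hydrogens from standard valence (C 4, N 3, O 2, S 2, halogen 1):
  atom 1: C, bond orders sum to 1 (valence 4) → 3 H
  atom 2: O, bond orders sum to 2 (valence 2) → 0 H
  atom 3: C, bond orders sum to 4 (valence 4) → 0 H
  atom 4: O, bond orders sum to 2 (valence 2) → 0 H
  atom 5: C, bond orders sum to 4 (valence 4) → 0 H
  atom 6: C, bond orders sum to 3 (valence 4) → 1 H
  atom 7: C, bond orders sum to 3 (valence 4) → 1 H
  atom 8: C, bond orders sum to 4 (valence 4) → 0 H
  atom 9: C, bond orders sum to 1 (valence 4) → 3 H
  atom 10: C, bond orders sum to 4 (valence 4) → 0 H
  atom 11: C, bond orders sum to 4 (valence 4) → 0 H
  atom 12: N, bond orders sum to 3 (valence 3) → 0 H
  atom 13: C, bond orders sum to 4 (valence 4) → 0 H
  atom 14: C, bond orders sum to 2 (valence 4) → 2 H
  atom 15: C, bond orders sum to 1 (valence 4) → 3 H
Totals → C:12, H:13, N:1, O:2.

C12H13NO2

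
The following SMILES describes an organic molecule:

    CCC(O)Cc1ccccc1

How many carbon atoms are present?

10

Count every carbon token in the SMILES (each C, including those in ring-closure positions and inside branches).
Carbon count: 10.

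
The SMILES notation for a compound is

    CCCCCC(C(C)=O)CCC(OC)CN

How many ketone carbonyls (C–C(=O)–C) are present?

The ketone motif appears at heavy-atom position 7 in the SMILES.
Other groups present: 1 ether, 1 primary amine.
Ketone count: 1.

1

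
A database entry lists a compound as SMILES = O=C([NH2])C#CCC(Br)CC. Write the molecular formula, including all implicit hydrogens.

C7H10BrNO

Walk through each heavy atom and fill implicit hydrogens from standard valence (C 4, N 3, O 2, S 2, halogen 1):
  atom 1: O, bond orders sum to 2 (valence 2) → 0 H
  atom 2: C, bond orders sum to 4 (valence 4) → 0 H
  atom 3: N with explicit H count 2
  atom 4: C, bond orders sum to 4 (valence 4) → 0 H
  atom 5: C, bond orders sum to 4 (valence 4) → 0 H
  atom 6: C, bond orders sum to 2 (valence 4) → 2 H
  atom 7: C, bond orders sum to 3 (valence 4) → 1 H
  atom 8: Br (halogen, monovalent) → 0 H
  atom 9: C, bond orders sum to 2 (valence 4) → 2 H
  atom 10: C, bond orders sum to 1 (valence 4) → 3 H
Totals → C:7, H:10, Br:1, N:1, O:1.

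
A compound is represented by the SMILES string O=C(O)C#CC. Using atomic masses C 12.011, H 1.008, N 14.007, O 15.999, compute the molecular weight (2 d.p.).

First, the molecular formula is C4H4O2 (counting implicit H from valence).
  C: 4 × 12.011 = 48.044
  H: 4 × 1.008 = 4.032
  O: 2 × 15.999 = 31.998
Sum: 4×12.011 + 4×1.008 + 2×15.999 = 84.074 → 84.07 g/mol.

84.07 g/mol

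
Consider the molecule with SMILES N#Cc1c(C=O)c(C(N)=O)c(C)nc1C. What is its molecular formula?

Walk through each heavy atom and fill implicit hydrogens from standard valence (C 4, N 3, O 2, S 2, halogen 1); for lowercase aromatic atoms, an aromatic c carries 1 H when it has two neighbours and 0 H with three, and aromatic n carries 0 H:
  atom 1: N, bond orders sum to 3 (valence 3) → 0 H
  atom 2: C, bond orders sum to 4 (valence 4) → 0 H
  atom 3: aromatic c, 3 neighbours → 0 H
  atom 4: aromatic c, 3 neighbours → 0 H
  atom 5: C, bond orders sum to 3 (valence 4) → 1 H
  atom 6: O, bond orders sum to 2 (valence 2) → 0 H
  atom 7: aromatic c, 3 neighbours → 0 H
  atom 8: C, bond orders sum to 4 (valence 4) → 0 H
  atom 9: N, bond orders sum to 1 (valence 3) → 2 H
  atom 10: O, bond orders sum to 2 (valence 2) → 0 H
  atom 11: aromatic c, 3 neighbours → 0 H
  atom 12: C, bond orders sum to 1 (valence 4) → 3 H
  atom 13: aromatic n, 2 neighbours → 0 H
  atom 14: aromatic c, 3 neighbours → 0 H
  atom 15: C, bond orders sum to 1 (valence 4) → 3 H
Totals → C:10, H:9, N:3, O:2.
In Hill order: C10H9N3O2.

C10H9N3O2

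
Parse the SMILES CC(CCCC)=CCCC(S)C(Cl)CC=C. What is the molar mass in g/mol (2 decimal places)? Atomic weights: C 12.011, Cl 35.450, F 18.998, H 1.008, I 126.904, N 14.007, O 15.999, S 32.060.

260.86 g/mol

First, the molecular formula is C14H25ClS (counting implicit H from valence).
  C: 14 × 12.011 = 168.154
  Cl: 1 × 35.450 = 35.450
  H: 25 × 1.008 = 25.200
  S: 1 × 32.060 = 32.060
Sum: 14×12.011 + 1×35.450 + 25×1.008 + 1×32.060 = 260.864 → 260.86 g/mol.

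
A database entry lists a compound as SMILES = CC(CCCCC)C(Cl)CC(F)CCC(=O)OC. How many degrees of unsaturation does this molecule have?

Degree of unsaturation = (number of rings) + (number of π bonds).
Ring closures in the SMILES: 0.
π bonds: 1 double bond (each 1 DoU) → 1 DoU from unsaturation.
Total DoU = 0 + 1 = 1.

1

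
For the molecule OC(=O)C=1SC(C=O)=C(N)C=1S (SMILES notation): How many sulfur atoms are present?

2

Scan the SMILES for S atoms (remember two-letter symbols like Cl and Br are single atoms).
Sulfur count: 2.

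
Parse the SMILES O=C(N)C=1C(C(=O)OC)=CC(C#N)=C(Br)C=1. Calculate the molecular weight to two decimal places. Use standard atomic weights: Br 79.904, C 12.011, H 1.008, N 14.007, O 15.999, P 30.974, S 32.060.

283.08 g/mol

First, the molecular formula is C10H7BrN2O3 (counting implicit H from valence).
  Br: 1 × 79.904 = 79.904
  C: 10 × 12.011 = 120.110
  H: 7 × 1.008 = 7.056
  N: 2 × 14.007 = 28.014
  O: 3 × 15.999 = 47.997
Sum: 1×79.904 + 10×12.011 + 7×1.008 + 2×14.007 + 3×15.999 = 283.081 → 283.08 g/mol.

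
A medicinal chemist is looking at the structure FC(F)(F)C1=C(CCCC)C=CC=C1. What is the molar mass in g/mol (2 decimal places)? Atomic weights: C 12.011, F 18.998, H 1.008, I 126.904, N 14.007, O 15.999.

202.22 g/mol

First, the molecular formula is C11H13F3 (counting implicit H from valence).
  C: 11 × 12.011 = 132.121
  F: 3 × 18.998 = 56.994
  H: 13 × 1.008 = 13.104
Sum: 11×12.011 + 3×18.998 + 13×1.008 = 202.219 → 202.22 g/mol.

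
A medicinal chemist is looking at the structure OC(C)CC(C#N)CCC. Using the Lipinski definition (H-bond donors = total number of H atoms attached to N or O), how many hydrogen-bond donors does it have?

Donors: find every N or O and count the H atoms it carries.
  atom 1 (O): bond orders sum to 1 → 1 H
  atom 7 (N): bond orders sum to 3 → 0 H
Lipinski HBD = 1.

1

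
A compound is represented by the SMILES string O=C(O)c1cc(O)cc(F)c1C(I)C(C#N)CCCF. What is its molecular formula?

Walk through each heavy atom and fill implicit hydrogens from standard valence (C 4, N 3, O 2, S 2, halogen 1); for lowercase aromatic atoms, an aromatic c carries 1 H when it has two neighbours and 0 H with three, and aromatic n carries 0 H:
  atom 1: O, bond orders sum to 2 (valence 2) → 0 H
  atom 2: C, bond orders sum to 4 (valence 4) → 0 H
  atom 3: O, bond orders sum to 1 (valence 2) → 1 H
  atom 4: aromatic c, 3 neighbours → 0 H
  atom 5: aromatic c, 2 neighbours → 1 H
  atom 6: aromatic c, 3 neighbours → 0 H
  atom 7: O, bond orders sum to 1 (valence 2) → 1 H
  atom 8: aromatic c, 2 neighbours → 1 H
  atom 9: aromatic c, 3 neighbours → 0 H
  atom 10: F (halogen, monovalent) → 0 H
  atom 11: aromatic c, 3 neighbours → 0 H
  atom 12: C, bond orders sum to 3 (valence 4) → 1 H
  atom 13: I (halogen, monovalent) → 0 H
  atom 14: C, bond orders sum to 3 (valence 4) → 1 H
  atom 15: C, bond orders sum to 4 (valence 4) → 0 H
  atom 16: N, bond orders sum to 3 (valence 3) → 0 H
  atom 17: C, bond orders sum to 2 (valence 4) → 2 H
  atom 18: C, bond orders sum to 2 (valence 4) → 2 H
  atom 19: C, bond orders sum to 2 (valence 4) → 2 H
  atom 20: F (halogen, monovalent) → 0 H
Totals → C:13, H:12, F:2, I:1, N:1, O:3.

C13H12F2INO3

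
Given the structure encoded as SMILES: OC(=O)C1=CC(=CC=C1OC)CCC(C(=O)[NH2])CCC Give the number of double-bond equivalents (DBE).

Molecular formula: C15H21NO4.
DoU = (2C + 2 + N − H − X) / 2, where X is the halogen count and O/S are ignored.
    = (2·15 + 2 + 1 − 21 − 0) / 2 = 12 / 2 = 6.

6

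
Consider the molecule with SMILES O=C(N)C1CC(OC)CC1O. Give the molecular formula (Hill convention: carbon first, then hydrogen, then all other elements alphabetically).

C7H13NO3

Walk through each heavy atom and fill implicit hydrogens from standard valence (C 4, N 3, O 2, S 2, halogen 1):
  atom 1: O, bond orders sum to 2 (valence 2) → 0 H
  atom 2: C, bond orders sum to 4 (valence 4) → 0 H
  atom 3: N, bond orders sum to 1 (valence 3) → 2 H
  atom 4: C, bond orders sum to 3 (valence 4) → 1 H
  atom 5: C, bond orders sum to 2 (valence 4) → 2 H
  atom 6: C, bond orders sum to 3 (valence 4) → 1 H
  atom 7: O, bond orders sum to 2 (valence 2) → 0 H
  atom 8: C, bond orders sum to 1 (valence 4) → 3 H
  atom 9: C, bond orders sum to 2 (valence 4) → 2 H
  atom 10: C, bond orders sum to 3 (valence 4) → 1 H
  atom 11: O, bond orders sum to 1 (valence 2) → 1 H
Totals → C:7, H:13, N:1, O:3.
In Hill order: C7H13NO3.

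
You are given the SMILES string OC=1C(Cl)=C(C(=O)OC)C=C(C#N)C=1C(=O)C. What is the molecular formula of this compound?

C11H8ClNO4

Walk through each heavy atom and fill implicit hydrogens from standard valence (C 4, N 3, O 2, S 2, halogen 1):
  atom 1: O, bond orders sum to 1 (valence 2) → 1 H
  atom 2: C, bond orders sum to 4 (valence 4) → 0 H
  atom 3: C, bond orders sum to 4 (valence 4) → 0 H
  atom 4: Cl (halogen, monovalent) → 0 H
  atom 5: C, bond orders sum to 4 (valence 4) → 0 H
  atom 6: C, bond orders sum to 4 (valence 4) → 0 H
  atom 7: O, bond orders sum to 2 (valence 2) → 0 H
  atom 8: O, bond orders sum to 2 (valence 2) → 0 H
  atom 9: C, bond orders sum to 1 (valence 4) → 3 H
  atom 10: C, bond orders sum to 3 (valence 4) → 1 H
  atom 11: C, bond orders sum to 4 (valence 4) → 0 H
  atom 12: C, bond orders sum to 4 (valence 4) → 0 H
  atom 13: N, bond orders sum to 3 (valence 3) → 0 H
  atom 14: C, bond orders sum to 4 (valence 4) → 0 H
  atom 15: C, bond orders sum to 4 (valence 4) → 0 H
  atom 16: O, bond orders sum to 2 (valence 2) → 0 H
  atom 17: C, bond orders sum to 1 (valence 4) → 3 H
Totals → C:11, H:8, Cl:1, N:1, O:4.
In Hill order: C11H8ClNO4.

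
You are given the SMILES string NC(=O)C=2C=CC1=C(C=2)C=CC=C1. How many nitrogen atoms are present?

Scan the SMILES for N atoms (remember two-letter symbols like Cl and Br are single atoms).
Nitrogen count: 1.

1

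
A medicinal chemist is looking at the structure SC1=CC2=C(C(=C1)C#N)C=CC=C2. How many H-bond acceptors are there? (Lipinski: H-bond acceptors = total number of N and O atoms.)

N atoms: 1; O atoms: 0.
Lipinski HBA = 1 + 0 = 1.

1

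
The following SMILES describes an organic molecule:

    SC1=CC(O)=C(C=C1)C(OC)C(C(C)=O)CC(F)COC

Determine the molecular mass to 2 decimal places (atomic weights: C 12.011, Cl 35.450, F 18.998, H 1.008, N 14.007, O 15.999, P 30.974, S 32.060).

316.39 g/mol

First, the molecular formula is C15H21FO4S (counting implicit H from valence).
  C: 15 × 12.011 = 180.165
  F: 1 × 18.998 = 18.998
  H: 21 × 1.008 = 21.168
  O: 4 × 15.999 = 63.996
  S: 1 × 32.060 = 32.060
Sum: 15×12.011 + 1×18.998 + 21×1.008 + 4×15.999 + 1×32.060 = 316.387 → 316.39 g/mol.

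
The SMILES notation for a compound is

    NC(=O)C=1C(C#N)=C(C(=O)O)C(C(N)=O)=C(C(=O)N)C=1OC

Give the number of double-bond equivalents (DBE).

Molecular formula: C12H10N4O6.
DoU = (2C + 2 + N − H − X) / 2, where X is the halogen count and O/S are ignored.
    = (2·12 + 2 + 4 − 10 − 0) / 2 = 20 / 2 = 10.

10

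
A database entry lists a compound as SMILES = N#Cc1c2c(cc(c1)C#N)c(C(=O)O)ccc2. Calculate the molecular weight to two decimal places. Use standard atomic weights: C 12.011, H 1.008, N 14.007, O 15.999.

First, the molecular formula is C13H6N2O2 (counting implicit H from valence).
  C: 13 × 12.011 = 156.143
  H: 6 × 1.008 = 6.048
  N: 2 × 14.007 = 28.014
  O: 2 × 15.999 = 31.998
Sum: 13×12.011 + 6×1.008 + 2×14.007 + 2×15.999 = 222.203 → 222.20 g/mol.

222.20 g/mol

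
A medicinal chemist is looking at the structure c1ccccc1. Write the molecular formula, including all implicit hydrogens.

Walk through each heavy atom and fill implicit hydrogens from standard valence (C 4, N 3, O 2, S 2, halogen 1); for lowercase aromatic atoms, an aromatic c carries 1 H when it has two neighbours and 0 H with three, and aromatic n carries 0 H:
  atom 1: aromatic c, 2 neighbours → 1 H
  atom 2: aromatic c, 2 neighbours → 1 H
  atom 3: aromatic c, 2 neighbours → 1 H
  atom 4: aromatic c, 2 neighbours → 1 H
  atom 5: aromatic c, 2 neighbours → 1 H
  atom 6: aromatic c, 2 neighbours → 1 H
Totals → C:6, H:6.

C6H6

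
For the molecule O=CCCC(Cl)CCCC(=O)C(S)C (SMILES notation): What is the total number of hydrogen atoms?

17

Walk through each heavy atom and fill implicit hydrogens from standard valence (C 4, N 3, O 2, S 2, halogen 1):
  atom 1: O, bond orders sum to 2 (valence 2) → 0 H
  atom 2: C, bond orders sum to 3 (valence 4) → 1 H
  atom 3: C, bond orders sum to 2 (valence 4) → 2 H
  atom 4: C, bond orders sum to 2 (valence 4) → 2 H
  atom 5: C, bond orders sum to 3 (valence 4) → 1 H
  atom 6: Cl (halogen, monovalent) → 0 H
  atom 7: C, bond orders sum to 2 (valence 4) → 2 H
  atom 8: C, bond orders sum to 2 (valence 4) → 2 H
  atom 9: C, bond orders sum to 2 (valence 4) → 2 H
  atom 10: C, bond orders sum to 4 (valence 4) → 0 H
  atom 11: O, bond orders sum to 2 (valence 2) → 0 H
  atom 12: C, bond orders sum to 3 (valence 4) → 1 H
  atom 13: S, bond orders sum to 1 (valence 2) → 1 H
  atom 14: C, bond orders sum to 1 (valence 4) → 3 H
Total hydrogens: 17.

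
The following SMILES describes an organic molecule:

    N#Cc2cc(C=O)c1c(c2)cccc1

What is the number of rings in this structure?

In SMILES, each pair of matching ring-closure digits denotes one ring-closing bond; the number of such bonds equals the number of independent rings.
Ring-closure bonds here: 2.

2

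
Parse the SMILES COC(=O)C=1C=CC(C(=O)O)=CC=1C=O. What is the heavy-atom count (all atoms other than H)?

15

Every atom symbol written in the SMILES (organic subset) is one heavy atom; implicit H are not written.
Heavy atoms by element → C:10, O:5.
Total: 15.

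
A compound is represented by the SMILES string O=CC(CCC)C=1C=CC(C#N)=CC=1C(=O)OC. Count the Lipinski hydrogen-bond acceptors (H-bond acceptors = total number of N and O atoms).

4

N atoms: 1; O atoms: 3.
Lipinski HBA = 1 + 3 = 4.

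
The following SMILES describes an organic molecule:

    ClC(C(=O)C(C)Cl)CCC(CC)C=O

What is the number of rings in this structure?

0

In SMILES, each pair of matching ring-closure digits denotes one ring-closing bond; the number of such bonds equals the number of independent rings.
Ring-closure bonds here: 0.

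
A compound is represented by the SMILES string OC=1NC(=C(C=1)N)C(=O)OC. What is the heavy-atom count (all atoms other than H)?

Every atom symbol written in the SMILES (organic subset) is one heavy atom; implicit H are not written.
Heavy atoms by element → C:6, N:2, O:3.
Total: 11.

11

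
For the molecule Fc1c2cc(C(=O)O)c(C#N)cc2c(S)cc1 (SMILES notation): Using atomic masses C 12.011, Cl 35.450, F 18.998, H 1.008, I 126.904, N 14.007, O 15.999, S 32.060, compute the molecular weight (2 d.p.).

247.24 g/mol

First, the molecular formula is C12H6FNO2S (counting implicit H from valence).
  C: 12 × 12.011 = 144.132
  F: 1 × 18.998 = 18.998
  H: 6 × 1.008 = 6.048
  N: 1 × 14.007 = 14.007
  O: 2 × 15.999 = 31.998
  S: 1 × 32.060 = 32.060
Sum: 12×12.011 + 1×18.998 + 6×1.008 + 1×14.007 + 2×15.999 + 1×32.060 = 247.243 → 247.24 g/mol.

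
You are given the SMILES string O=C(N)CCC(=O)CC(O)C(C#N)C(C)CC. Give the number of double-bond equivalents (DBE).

4

Degree of unsaturation = (number of rings) + (number of π bonds).
Ring closures in the SMILES: 0.
π bonds: 2 double bonds (each 1 DoU), 1 triple bond (each 2 DoU) → 4 DoU from unsaturation.
Total DoU = 0 + 4 = 4.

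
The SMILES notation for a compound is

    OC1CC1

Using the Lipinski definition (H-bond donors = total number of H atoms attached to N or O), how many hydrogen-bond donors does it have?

1

Donors: find every N or O and count the H atoms it carries.
  atom 1 (O): bond orders sum to 1 → 1 H
Lipinski HBD = 1.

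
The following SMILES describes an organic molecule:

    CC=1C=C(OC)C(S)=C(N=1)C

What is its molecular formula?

Walk through each heavy atom and fill implicit hydrogens from standard valence (C 4, N 3, O 2, S 2, halogen 1):
  atom 1: C, bond orders sum to 1 (valence 4) → 3 H
  atom 2: C, bond orders sum to 4 (valence 4) → 0 H
  atom 3: C, bond orders sum to 3 (valence 4) → 1 H
  atom 4: C, bond orders sum to 4 (valence 4) → 0 H
  atom 5: O, bond orders sum to 2 (valence 2) → 0 H
  atom 6: C, bond orders sum to 1 (valence 4) → 3 H
  atom 7: C, bond orders sum to 4 (valence 4) → 0 H
  atom 8: S, bond orders sum to 1 (valence 2) → 1 H
  atom 9: C, bond orders sum to 4 (valence 4) → 0 H
  atom 10: N, bond orders sum to 3 (valence 3) → 0 H
  atom 11: C, bond orders sum to 1 (valence 4) → 3 H
Totals → C:8, H:11, N:1, O:1, S:1.

C8H11NOS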